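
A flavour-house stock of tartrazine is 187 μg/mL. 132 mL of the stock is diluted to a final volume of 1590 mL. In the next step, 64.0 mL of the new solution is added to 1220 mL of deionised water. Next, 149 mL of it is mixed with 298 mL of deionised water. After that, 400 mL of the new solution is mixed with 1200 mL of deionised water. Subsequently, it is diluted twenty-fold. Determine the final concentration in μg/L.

Overall dilution factor = 12.05 × 20.06 × 3 × 4 × 20 = 5.80 × 10⁴.
187 μg/mL / 5.80 × 10⁴ = 3.22 × 10⁻³ μg/mL = 3.22 μg/L.

3.22 μg/L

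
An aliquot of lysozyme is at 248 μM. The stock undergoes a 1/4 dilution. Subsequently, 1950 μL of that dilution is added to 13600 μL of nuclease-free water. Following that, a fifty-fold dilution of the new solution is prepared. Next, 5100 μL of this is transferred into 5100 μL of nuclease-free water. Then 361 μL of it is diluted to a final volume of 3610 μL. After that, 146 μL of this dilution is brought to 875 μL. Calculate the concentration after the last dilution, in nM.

1.30 nM

Overall dilution factor = 4 × 7.974 × 50 × 2 × 10 × 5.993 = 1.91 × 10⁵.
248 μM / 1.91 × 10⁵ = 1.30 × 10⁻³ μM = 1.30 nM.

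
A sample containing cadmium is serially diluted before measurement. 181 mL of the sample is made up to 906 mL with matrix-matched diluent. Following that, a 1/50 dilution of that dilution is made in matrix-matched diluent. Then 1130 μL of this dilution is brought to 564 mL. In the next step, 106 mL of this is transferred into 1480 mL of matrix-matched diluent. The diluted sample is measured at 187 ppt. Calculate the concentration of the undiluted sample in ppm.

Overall dilution factor = 5.006 × 50 × 499.1 × 14.96 = 1.87 × 10⁶.
Original = 187 ppt × 1.87 × 10⁶ = 3.50 × 10⁸ ppt = 350 ppm.

350 ppm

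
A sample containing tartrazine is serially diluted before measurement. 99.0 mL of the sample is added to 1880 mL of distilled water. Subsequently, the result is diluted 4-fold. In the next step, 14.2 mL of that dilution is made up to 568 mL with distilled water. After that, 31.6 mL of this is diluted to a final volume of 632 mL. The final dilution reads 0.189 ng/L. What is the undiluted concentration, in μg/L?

Overall dilution factor = 19.99 × 4 × 40 × 20 = 6.40 × 10⁴.
Original = 0.189 ng/L × 6.40 × 10⁴ = 1.21 × 10⁴ ng/L = 12.1 μg/L.

12.1 μg/L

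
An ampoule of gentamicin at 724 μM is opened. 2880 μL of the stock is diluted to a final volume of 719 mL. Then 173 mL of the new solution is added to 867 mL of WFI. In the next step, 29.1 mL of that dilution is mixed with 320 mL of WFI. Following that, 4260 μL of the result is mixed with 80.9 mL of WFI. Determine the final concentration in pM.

Overall dilution factor = 249.7 × 6.012 × 12.00 × 19.99 = 3.60 × 10⁵.
724 μM / 3.60 × 10⁵ = 2.01 × 10⁻³ μM = 2010 pM.

2010 pM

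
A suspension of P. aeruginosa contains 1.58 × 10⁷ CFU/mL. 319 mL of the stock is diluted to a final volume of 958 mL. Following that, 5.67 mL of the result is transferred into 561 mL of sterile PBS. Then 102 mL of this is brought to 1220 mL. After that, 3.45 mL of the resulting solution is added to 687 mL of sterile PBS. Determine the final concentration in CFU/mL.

Overall dilution factor = 3.003 × 99.94 × 11.96 × 200.1 = 7.18 × 10⁵.
1.58 × 10⁷ CFU/mL / 7.18 × 10⁵ = 22.0 CFU/mL.

22.0 CFU/mL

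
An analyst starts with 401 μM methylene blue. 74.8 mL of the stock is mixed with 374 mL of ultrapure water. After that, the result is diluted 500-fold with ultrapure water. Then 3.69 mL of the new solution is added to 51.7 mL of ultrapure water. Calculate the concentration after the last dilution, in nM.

8.90 nM

Overall dilution factor = 6 × 500 × 15.01 = 4.50 × 10⁴.
401 μM / 4.50 × 10⁴ = 8.90 × 10⁻³ μM = 8.90 nM.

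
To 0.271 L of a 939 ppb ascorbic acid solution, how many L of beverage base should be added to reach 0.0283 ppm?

8.72 L

0.0283 ppm = 28.3 ppb.
V₂ = C₁V₁/C₂ = 939 × 0.271 / 28.3 = 8.99 L.
Diluent to add = V₂ − V₁ = 8.99 − 0.271 = 8.72 L.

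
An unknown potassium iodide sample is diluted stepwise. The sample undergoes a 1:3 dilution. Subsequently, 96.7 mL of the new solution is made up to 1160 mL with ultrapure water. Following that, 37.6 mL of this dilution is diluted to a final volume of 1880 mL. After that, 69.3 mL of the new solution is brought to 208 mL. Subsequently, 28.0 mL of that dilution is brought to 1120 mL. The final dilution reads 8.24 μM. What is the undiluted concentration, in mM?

Overall dilution factor = 3 × 12.00 × 50 × 3.001 × 40 = 2.16 × 10⁵.
Original = 8.24 μM × 2.16 × 10⁵ = 1.78 × 10⁶ μM = 1780 mM.

1780 mM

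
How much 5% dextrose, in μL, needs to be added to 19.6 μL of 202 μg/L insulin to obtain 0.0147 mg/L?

0.0147 mg/L = 14.7 μg/L.
V₂ = C₁V₁/C₂ = 202 × 19.6 / 14.7 = 269 μL.
Diluent to add = V₂ − V₁ = 269 − 19.6 = 250 μL.

250 μL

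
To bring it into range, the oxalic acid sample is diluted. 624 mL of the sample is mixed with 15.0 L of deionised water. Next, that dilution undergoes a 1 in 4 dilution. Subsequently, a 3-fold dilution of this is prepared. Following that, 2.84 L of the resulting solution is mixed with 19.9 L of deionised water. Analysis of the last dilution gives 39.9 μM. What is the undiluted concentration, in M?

0.0960 M

Overall dilution factor = 25.04 × 4 × 3 × 8.007 = 2406.
Original = 39.9 μM × 2406 = 9.60 × 10⁴ μM = 0.0960 M.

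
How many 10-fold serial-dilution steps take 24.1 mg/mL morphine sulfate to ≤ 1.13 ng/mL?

8

Need 10ⁿ ≥ 2.13 × 10⁷, so n ≥ log(2.13 × 10⁷)/log(10) = 7.33.
Minimum whole steps: n = 8.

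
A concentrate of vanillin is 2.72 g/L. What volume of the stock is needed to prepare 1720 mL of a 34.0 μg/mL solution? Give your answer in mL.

21.5 mL

34.0 μg/mL = 0.0340 g/L.
V₁ = C₂V₂/C₁ = 0.0340 × 1720 / 2.72 = 21.5 mL.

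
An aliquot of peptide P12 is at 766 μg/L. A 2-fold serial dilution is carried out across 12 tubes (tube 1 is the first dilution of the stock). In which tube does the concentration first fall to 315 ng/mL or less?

tube 2

Tube n has concentration 766 μg/L / 2ⁿ.
Need 2ⁿ ≥ 766 μg/L / 315 ng/mL = 2.43, so n ≥ 1.28.
First such tube: n = 2.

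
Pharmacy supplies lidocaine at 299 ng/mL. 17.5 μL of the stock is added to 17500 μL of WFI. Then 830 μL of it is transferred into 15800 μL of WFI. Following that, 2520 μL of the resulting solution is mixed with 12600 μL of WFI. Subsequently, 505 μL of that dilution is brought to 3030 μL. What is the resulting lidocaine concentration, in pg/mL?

0.414 pg/mL

Overall dilution factor = 1001 × 20.04 × 6 × 6 = 7.22 × 10⁵.
299 ng/mL / 7.22 × 10⁵ = 4.14 × 10⁻⁴ ng/mL = 0.414 pg/mL.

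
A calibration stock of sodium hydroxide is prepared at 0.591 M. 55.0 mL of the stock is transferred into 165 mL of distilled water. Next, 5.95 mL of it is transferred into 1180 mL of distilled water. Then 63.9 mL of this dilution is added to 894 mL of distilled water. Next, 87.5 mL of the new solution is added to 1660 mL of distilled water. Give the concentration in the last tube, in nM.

Overall dilution factor = 4 × 199.3 × 14.99 × 19.97 = 2.39 × 10⁵.
0.591 M / 2.39 × 10⁵ = 2.48 × 10⁻⁶ M = 2480 nM.

2480 nM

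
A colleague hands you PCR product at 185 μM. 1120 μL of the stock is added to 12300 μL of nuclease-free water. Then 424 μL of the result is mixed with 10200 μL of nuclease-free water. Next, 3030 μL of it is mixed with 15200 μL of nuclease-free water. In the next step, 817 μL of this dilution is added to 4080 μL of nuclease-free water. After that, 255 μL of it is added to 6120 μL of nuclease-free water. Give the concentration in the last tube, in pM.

Overall dilution factor = 11.98 × 25.06 × 6.017 × 5.994 × 25 = 2.71 × 10⁵.
185 μM / 2.71 × 10⁵ = 6.83 × 10⁻⁴ μM = 683 pM.

683 pM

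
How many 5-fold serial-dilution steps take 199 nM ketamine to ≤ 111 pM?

5

Need 5ⁿ ≥ 1793, so n ≥ log(1793)/log(5) = 4.65.
Minimum whole steps: n = 5.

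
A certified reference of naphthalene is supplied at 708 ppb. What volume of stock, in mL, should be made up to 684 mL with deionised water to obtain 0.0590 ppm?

0.0590 ppm = 59.0 ppb.
V₁ = C₂V₂/C₁ = 59.0 × 684 / 708 = 57.0 mL.

57.0 mL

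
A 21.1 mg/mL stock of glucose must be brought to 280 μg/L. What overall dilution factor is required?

Factor = C₀/C_target = 21.1 mg/mL / 280 μg/L = 7.54 × 10⁴.

7.54 × 10⁴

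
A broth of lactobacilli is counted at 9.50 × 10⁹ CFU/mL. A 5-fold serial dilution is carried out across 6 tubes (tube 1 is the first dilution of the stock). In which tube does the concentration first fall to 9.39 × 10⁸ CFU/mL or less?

Tube n has concentration 9.50 × 10⁹ CFU/mL / 5ⁿ.
Need 5ⁿ ≥ 9.50 × 10⁹ CFU/mL / 9.39 × 10⁸ CFU/mL = 10.1, so n ≥ 1.44.
First such tube: n = 2.

tube 2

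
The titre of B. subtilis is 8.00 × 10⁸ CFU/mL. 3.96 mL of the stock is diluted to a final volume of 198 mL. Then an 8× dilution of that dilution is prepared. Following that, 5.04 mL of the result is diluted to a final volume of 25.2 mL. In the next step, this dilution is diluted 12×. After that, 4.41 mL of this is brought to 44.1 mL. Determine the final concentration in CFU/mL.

3330 CFU/mL

Overall dilution factor = 50 × 8 × 5 × 12 × 10 = 2.40 × 10⁵.
8.00 × 10⁸ CFU/mL / 2.40 × 10⁵ = 3330 CFU/mL.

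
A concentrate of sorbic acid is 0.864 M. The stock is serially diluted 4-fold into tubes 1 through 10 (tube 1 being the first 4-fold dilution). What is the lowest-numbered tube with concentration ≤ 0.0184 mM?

tube 8

Tube n has concentration 0.864 M / 4ⁿ.
Need 4ⁿ ≥ 0.864 M / 0.0184 mM = 4.70 × 10⁴, so n ≥ 7.76.
First such tube: n = 8.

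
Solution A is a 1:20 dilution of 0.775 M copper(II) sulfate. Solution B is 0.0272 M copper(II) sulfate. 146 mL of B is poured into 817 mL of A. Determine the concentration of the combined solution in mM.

37.0 mM

C_A = 0.775 M / 20 = 0.0387 M.
C_mix = (C_A·V_A + C_B·V_B)/(V_A + V_B) = (0.0387×817 + 0.0272×146) / 963.0 = 0.0370 M = 37.0 mM.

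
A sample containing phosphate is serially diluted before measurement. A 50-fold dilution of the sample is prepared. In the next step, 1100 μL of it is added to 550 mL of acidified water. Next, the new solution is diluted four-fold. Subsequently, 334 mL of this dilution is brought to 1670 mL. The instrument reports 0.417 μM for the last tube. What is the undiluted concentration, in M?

Overall dilution factor = 50 × 501 × 4 × 5 = 5.01 × 10⁵.
Original = 0.417 μM × 5.01 × 10⁵ = 2.09 × 10⁵ μM = 0.209 M.

0.209 M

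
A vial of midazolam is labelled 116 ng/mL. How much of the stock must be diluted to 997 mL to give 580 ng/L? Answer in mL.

580 ng/L = 0.580 ng/mL.
V₁ = C₂V₂/C₁ = 0.580 × 997 / 116 = 4.99 mL.

4.99 mL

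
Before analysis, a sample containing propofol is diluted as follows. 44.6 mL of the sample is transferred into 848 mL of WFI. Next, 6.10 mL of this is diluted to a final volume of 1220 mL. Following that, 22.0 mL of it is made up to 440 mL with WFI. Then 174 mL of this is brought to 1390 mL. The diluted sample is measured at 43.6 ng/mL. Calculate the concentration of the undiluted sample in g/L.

27.9 g/L

Overall dilution factor = 20.01 × 200 × 20 × 7.989 = 6.40 × 10⁵.
Original = 43.6 ng/mL × 6.40 × 10⁵ = 2.79 × 10⁷ ng/mL = 27.9 g/L.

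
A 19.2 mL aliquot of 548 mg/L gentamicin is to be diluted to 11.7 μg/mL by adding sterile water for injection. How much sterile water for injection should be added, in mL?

880 mL

11.7 μg/mL = 11.7 mg/L.
V₂ = C₁V₁/C₂ = 548 × 19.2 / 11.7 = 899 mL.
Diluent to add = V₂ − V₁ = 899 − 19.2 = 880 mL.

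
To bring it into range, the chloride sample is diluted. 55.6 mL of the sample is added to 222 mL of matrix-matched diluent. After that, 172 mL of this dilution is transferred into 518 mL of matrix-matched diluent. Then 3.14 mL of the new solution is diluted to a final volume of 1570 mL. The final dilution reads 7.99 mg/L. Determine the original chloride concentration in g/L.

80.0 g/L

Overall dilution factor = 4.993 × 4.012 × 500 = 1.00 × 10⁴.
Original = 7.99 mg/L × 1.00 × 10⁴ = 8.00 × 10⁴ mg/L = 80.0 g/L.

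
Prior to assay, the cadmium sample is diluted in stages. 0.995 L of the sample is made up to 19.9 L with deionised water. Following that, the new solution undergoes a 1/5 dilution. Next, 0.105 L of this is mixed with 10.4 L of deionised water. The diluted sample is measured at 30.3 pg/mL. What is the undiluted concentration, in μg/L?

303 μg/L

Overall dilution factor = 20 × 5 × 100.0 = 1.00 × 10⁴.
Original = 30.3 pg/mL × 1.00 × 10⁴ = 3.03 × 10⁵ pg/mL = 303 μg/L.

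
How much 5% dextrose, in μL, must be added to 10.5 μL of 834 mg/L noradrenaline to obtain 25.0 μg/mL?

340 μL

25.0 μg/mL = 25.0 mg/L.
V₂ = C₁V₁/C₂ = 834 × 10.5 / 25.0 = 350 μL.
Diluent to add = V₂ − V₁ = 350 − 10.5 = 340 μL.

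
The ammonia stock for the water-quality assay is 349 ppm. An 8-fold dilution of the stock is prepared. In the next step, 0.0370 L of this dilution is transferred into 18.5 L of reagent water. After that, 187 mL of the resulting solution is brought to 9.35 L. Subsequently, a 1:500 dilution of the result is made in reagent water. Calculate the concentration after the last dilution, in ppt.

Overall dilution factor = 8 × 501 × 50 × 500 = 1.00 × 10⁸.
349 ppm / 1.00 × 10⁸ = 3.48 × 10⁻⁶ ppm = 3.48 ppt.

3.48 ppt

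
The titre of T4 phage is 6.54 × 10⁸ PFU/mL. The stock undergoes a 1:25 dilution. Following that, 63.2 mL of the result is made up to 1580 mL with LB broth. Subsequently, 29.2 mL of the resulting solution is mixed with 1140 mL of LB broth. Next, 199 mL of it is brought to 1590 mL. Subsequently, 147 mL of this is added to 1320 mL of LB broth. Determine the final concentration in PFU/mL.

Overall dilution factor = 25 × 25 × 40.04 × 7.990 × 9.980 = 2.00 × 10⁶.
6.54 × 10⁸ PFU/mL / 2.00 × 10⁶ = 328 PFU/mL.

328 PFU/mL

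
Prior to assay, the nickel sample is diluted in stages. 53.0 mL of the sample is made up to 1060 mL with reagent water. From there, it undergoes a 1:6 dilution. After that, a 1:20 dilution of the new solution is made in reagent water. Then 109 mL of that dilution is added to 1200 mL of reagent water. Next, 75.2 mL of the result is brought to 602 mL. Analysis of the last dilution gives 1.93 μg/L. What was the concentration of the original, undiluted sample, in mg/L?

445 mg/L

Overall dilution factor = 20 × 6 × 20 × 12.01 × 8.005 = 2.31 × 10⁵.
Original = 1.93 μg/L × 2.31 × 10⁵ = 4.45 × 10⁵ μg/L = 445 mg/L.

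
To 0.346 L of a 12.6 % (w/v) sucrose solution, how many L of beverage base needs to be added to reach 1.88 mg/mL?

22.8 L

1.88 mg/mL = 0.188 % (w/v).
V₂ = C₁V₁/C₂ = 12.6 × 0.346 / 0.188 = 23.2 L.
Diluent to add = V₂ − V₁ = 23.2 − 0.346 = 22.8 L.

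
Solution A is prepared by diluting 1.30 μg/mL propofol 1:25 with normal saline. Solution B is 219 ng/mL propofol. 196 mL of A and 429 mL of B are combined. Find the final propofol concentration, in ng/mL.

167 ng/mL

C_A = 1.30 μg/mL / 25 = 0.0520 μg/mL.
C_B = 219 ng/mL = 0.219 μg/mL.
C_mix = (C_A·V_A + C_B·V_B)/(V_A + V_B) = (0.0520×196 + 0.219×429) / 625.0 = 0.167 μg/mL = 167 ng/mL.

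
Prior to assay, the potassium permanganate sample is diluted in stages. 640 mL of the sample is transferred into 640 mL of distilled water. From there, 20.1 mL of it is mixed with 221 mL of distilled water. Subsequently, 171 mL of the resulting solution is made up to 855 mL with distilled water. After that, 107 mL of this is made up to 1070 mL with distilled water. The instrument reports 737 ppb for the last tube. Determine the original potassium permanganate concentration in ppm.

884 ppm

Overall dilution factor = 2 × 12.00 × 5 × 10 = 1200.
Original = 737 ppb × 1200 = 8.84 × 10⁵ ppb = 884 ppm.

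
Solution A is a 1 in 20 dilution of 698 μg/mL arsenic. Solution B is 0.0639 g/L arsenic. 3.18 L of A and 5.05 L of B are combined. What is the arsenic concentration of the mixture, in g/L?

0.0527 g/L

C_A = 698 μg/mL / 20 = 34.9 μg/mL.
C_B = 0.0639 g/L = 63.9 μg/mL.
C_mix = (C_A·V_A + C_B·V_B)/(V_A + V_B) = (34.9×3.18 + 63.9×5.05) / 8.230 = 52.7 μg/mL = 0.0527 g/L.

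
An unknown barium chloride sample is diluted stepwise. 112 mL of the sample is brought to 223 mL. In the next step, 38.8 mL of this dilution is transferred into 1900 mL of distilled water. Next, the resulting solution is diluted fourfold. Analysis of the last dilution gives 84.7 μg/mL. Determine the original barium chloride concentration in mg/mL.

Overall dilution factor = 1.991 × 49.97 × 4 = 398.
Original = 84.7 μg/mL × 398 = 3.37 × 10⁴ μg/mL = 33.7 mg/mL.

33.7 mg/mL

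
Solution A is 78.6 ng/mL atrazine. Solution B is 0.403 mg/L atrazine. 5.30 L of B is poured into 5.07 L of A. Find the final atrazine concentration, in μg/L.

C_B = 0.403 mg/L = 403 ng/mL.
C_mix = (C_A·V_A + C_B·V_B)/(V_A + V_B) = (78.6×5.07 + 403×5.30) / 10.37 = 244 ng/mL = 244 μg/L.

244 μg/L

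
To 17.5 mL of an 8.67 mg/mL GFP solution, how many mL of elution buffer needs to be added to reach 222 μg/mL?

666 mL

222 μg/mL = 0.222 mg/mL.
V₂ = C₁V₁/C₂ = 8.67 × 17.5 / 0.222 = 683 mL.
Diluent to add = V₂ − V₁ = 683 − 17.5 = 666 mL.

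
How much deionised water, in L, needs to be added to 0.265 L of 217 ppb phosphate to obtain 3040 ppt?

18.7 L

3040 ppt = 3.04 ppb.
V₂ = C₁V₁/C₂ = 217 × 0.265 / 3.04 = 18.9 L.
Diluent to add = V₂ − V₁ = 18.9 − 0.265 = 18.7 L.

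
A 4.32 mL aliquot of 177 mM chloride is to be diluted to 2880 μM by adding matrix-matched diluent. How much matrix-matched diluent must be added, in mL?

2880 μM = 2.88 mM.
V₂ = C₁V₁/C₂ = 177 × 4.32 / 2.88 = 266 mL.
Diluent to add = V₂ − V₁ = 266 − 4.32 = 261 mL.

261 mL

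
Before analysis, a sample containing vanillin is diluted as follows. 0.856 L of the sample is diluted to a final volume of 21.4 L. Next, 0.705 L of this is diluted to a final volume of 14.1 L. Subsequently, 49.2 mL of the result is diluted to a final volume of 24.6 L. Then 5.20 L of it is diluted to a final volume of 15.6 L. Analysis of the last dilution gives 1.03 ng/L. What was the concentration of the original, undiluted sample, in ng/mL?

Overall dilution factor = 25 × 20 × 500 × 3 = 7.50 × 10⁵.
Original = 1.03 ng/L × 7.50 × 10⁵ = 7.72 × 10⁵ ng/L = 773 ng/mL.

773 ng/mL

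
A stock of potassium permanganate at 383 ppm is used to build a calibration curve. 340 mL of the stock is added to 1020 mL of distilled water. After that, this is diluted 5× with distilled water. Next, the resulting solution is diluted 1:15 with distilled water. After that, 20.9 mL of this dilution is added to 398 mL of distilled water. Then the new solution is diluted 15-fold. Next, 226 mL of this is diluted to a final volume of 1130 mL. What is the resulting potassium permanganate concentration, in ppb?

Overall dilution factor = 4 × 5 × 15 × 20.04 × 15 × 5 = 4.51 × 10⁵.
383 ppm / 4.51 × 10⁵ = 8.49 × 10⁻⁴ ppm = 0.849 ppb.

0.849 ppb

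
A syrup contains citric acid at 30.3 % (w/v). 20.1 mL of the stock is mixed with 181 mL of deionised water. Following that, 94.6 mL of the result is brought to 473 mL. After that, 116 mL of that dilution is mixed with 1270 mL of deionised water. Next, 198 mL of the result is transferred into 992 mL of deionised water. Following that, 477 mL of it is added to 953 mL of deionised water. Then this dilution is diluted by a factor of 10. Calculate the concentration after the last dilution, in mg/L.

2.81 mg/L

Overall dilution factor = 10.00 × 5 × 11.95 × 6.010 × 2.998 × 10 = 1.08 × 10⁵.
30.3 % (w/v) / 1.08 × 10⁵ = 2.81 × 10⁻⁴ % (w/v) = 2.81 mg/L.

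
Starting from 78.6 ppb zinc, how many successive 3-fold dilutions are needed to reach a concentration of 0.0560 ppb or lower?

7

Need 3ⁿ ≥ 1404, so n ≥ log(1404)/log(3) = 6.60.
Minimum whole steps: n = 7.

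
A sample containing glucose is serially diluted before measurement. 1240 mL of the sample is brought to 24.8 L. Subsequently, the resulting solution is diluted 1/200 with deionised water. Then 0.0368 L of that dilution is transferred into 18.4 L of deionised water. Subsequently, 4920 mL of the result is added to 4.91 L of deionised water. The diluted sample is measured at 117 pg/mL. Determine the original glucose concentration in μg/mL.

468 μg/mL

Overall dilution factor = 20 × 200 × 501 × 1.998 = 4.00 × 10⁶.
Original = 117 pg/mL × 4.00 × 10⁶ = 4.68 × 10⁸ pg/mL = 468 μg/mL.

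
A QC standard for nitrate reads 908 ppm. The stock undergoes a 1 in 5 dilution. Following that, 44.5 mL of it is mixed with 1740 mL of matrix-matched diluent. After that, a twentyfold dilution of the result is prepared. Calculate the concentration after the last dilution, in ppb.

226 ppb

Overall dilution factor = 5 × 40.10 × 20 = 4010.
908 ppm / 4010 = 0.226 ppm = 226 ppb.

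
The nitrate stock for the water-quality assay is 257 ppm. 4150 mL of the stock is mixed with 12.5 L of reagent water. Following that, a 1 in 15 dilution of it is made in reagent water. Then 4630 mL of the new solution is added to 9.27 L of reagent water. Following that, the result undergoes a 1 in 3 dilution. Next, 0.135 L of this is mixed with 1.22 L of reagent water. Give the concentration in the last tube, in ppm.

Overall dilution factor = 4.012 × 15 × 3.002 × 3 × 10.04 = 5440.
257 ppm / 5440 = 0.0472 ppm.

0.0472 ppm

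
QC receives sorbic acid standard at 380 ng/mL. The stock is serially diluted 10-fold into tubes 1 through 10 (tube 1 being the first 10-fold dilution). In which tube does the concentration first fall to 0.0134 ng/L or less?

tube 8

Tube n has concentration 380 ng/mL / 10ⁿ.
Need 10ⁿ ≥ 380 ng/mL / 0.0134 ng/L = 2.84 × 10⁷, so n ≥ 7.45.
First such tube: n = 8.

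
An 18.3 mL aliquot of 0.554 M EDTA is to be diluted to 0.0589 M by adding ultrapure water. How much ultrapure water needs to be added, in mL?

154 mL

V₂ = C₁V₁/C₂ = 0.554 × 18.3 / 0.0589 = 172 mL.
Diluent to add = V₂ − V₁ = 172 − 18.3 = 154 mL.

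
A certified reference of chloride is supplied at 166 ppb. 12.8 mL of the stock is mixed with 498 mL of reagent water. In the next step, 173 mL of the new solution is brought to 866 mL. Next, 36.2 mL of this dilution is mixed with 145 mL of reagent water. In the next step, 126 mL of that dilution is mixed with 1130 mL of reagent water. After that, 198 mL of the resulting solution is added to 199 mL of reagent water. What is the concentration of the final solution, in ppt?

8.31 ppt

Overall dilution factor = 39.91 × 5.006 × 5.006 × 9.968 × 2.005 = 2.00 × 10⁴.
166 ppb / 2.00 × 10⁴ = 8.31 × 10⁻³ ppb = 8.31 ppt.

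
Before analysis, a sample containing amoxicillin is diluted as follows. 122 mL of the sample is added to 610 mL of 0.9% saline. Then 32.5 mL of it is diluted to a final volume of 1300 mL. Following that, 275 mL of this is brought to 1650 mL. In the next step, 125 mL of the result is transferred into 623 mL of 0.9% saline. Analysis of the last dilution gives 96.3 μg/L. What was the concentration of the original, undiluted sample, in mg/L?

Overall dilution factor = 6 × 40 × 6 × 5.984 = 8617.
Original = 96.3 μg/L × 8617 = 8.30 × 10⁵ μg/L = 830 mg/L.

830 mg/L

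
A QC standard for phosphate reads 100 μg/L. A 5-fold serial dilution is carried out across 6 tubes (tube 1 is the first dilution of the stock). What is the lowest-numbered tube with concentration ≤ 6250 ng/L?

Tube n has concentration 100 μg/L / 5ⁿ.
Need 5ⁿ ≥ 100 μg/L / 6250 ng/L = 16.0, so n ≥ 1.72.
First such tube: n = 2.

tube 2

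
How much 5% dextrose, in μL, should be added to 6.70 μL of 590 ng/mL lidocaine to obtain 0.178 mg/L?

0.178 mg/L = 178 ng/mL.
V₂ = C₁V₁/C₂ = 590 × 6.70 / 178 = 22.2 μL.
Diluent to add = V₂ − V₁ = 22.2 − 6.70 = 15.5 μL.

15.5 μL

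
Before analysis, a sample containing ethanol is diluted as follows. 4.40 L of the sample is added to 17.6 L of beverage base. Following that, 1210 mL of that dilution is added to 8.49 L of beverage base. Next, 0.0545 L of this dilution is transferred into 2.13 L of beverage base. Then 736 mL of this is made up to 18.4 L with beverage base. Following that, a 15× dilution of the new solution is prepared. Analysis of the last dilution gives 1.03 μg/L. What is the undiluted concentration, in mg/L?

621 mg/L

Overall dilution factor = 5 × 8.017 × 40.08 × 25 × 15 = 6.02 × 10⁵.
Original = 1.03 μg/L × 6.02 × 10⁵ = 6.21 × 10⁵ μg/L = 621 mg/L.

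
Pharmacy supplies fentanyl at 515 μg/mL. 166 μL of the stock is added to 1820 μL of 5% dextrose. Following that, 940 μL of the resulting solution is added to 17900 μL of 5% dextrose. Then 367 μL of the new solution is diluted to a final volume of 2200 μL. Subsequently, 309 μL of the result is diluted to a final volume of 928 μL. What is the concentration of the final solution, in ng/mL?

Overall dilution factor = 11.96 × 20.04 × 5.995 × 3.003 = 4317.
515 μg/mL / 4317 = 0.119 μg/mL = 119 ng/mL.

119 ng/mL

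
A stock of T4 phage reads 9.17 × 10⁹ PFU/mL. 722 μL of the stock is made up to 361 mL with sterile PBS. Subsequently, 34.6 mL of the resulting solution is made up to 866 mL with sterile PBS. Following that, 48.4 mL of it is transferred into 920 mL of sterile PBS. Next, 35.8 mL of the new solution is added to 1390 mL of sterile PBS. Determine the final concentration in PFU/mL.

920 PFU/mL

Overall dilution factor = 500 × 25.03 × 20.01 × 39.83 = 9.97 × 10⁶.
9.17 × 10⁹ PFU/mL / 9.97 × 10⁶ = 920 PFU/mL.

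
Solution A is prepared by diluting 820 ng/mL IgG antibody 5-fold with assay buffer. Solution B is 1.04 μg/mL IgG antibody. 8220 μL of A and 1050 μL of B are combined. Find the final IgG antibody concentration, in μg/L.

263 μg/L

C_A = 820 ng/mL / 5 = 164 ng/mL.
C_B = 1.04 μg/mL = 1040 ng/mL.
C_mix = (C_A·V_A + C_B·V_B)/(V_A + V_B) = (164×8220 + 1040×1050) / 9270 = 263 ng/mL = 263 μg/L.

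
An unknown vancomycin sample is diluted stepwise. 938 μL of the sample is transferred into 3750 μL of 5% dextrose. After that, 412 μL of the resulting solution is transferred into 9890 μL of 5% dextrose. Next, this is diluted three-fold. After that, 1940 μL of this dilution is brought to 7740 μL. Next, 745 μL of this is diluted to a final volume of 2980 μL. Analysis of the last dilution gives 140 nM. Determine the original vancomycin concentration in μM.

Overall dilution factor = 4.998 × 25.00 × 3 × 3.990 × 4 = 5983.
Original = 140 nM × 5983 = 8.38 × 10⁵ nM = 838 μM.

838 μM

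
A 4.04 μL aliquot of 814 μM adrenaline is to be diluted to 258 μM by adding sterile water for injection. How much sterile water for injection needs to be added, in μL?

V₂ = C₁V₁/C₂ = 814 × 4.04 / 258 = 12.7 μL.
Diluent to add = V₂ − V₁ = 12.7 − 4.04 = 8.71 μL.

8.71 μL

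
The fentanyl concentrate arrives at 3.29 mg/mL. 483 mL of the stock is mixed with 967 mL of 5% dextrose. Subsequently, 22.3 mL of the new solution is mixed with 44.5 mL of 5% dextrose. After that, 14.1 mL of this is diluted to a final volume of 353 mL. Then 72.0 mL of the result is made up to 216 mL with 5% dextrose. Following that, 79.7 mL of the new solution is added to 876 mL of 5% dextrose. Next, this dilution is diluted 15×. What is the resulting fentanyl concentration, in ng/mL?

Overall dilution factor = 3.002 × 2.996 × 25.04 × 3 × 11.99 × 15 = 1.21 × 10⁵.
3.29 mg/mL / 1.21 × 10⁵ = 2.71 × 10⁻⁵ mg/mL = 27.1 ng/mL.

27.1 ng/mL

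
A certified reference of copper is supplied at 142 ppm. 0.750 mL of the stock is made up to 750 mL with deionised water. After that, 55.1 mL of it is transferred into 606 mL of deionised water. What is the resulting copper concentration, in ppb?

11.8 ppb

Overall dilution factor = 1000 × 12.00 = 1.20 × 10⁴.
142 ppm / 1.20 × 10⁴ = 0.0118 ppm = 11.8 ppb.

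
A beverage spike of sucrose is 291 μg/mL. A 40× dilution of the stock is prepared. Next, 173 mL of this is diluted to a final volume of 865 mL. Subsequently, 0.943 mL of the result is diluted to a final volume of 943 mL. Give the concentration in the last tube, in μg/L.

Overall dilution factor = 40 × 5 × 1000 = 2.00 × 10⁵.
291 μg/mL / 2.00 × 10⁵ = 1.45 × 10⁻³ μg/mL = 1.45 μg/L.

1.45 μg/L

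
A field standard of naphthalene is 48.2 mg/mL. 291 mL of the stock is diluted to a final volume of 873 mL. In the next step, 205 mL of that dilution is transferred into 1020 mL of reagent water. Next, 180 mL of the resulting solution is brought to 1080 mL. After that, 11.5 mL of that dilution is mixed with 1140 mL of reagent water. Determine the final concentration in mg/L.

4.48 mg/L

Overall dilution factor = 3 × 5.976 × 6 × 100.1 = 1.08 × 10⁴.
48.2 mg/mL / 1.08 × 10⁴ = 4.48 × 10⁻³ mg/mL = 4.48 mg/L.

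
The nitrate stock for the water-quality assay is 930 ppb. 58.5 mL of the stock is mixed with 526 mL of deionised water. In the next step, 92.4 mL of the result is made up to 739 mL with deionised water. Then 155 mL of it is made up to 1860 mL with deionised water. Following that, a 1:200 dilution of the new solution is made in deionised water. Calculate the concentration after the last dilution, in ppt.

Overall dilution factor = 9.991 × 7.998 × 12 × 200 = 1.92 × 10⁵.
930 ppb / 1.92 × 10⁵ = 4.85 × 10⁻³ ppb = 4.85 ppt.

4.85 ppt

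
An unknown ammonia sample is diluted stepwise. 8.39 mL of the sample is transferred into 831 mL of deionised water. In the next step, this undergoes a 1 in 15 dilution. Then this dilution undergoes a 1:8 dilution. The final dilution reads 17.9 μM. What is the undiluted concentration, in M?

0.215 M

Overall dilution factor = 100.0 × 15 × 8 = 1.20 × 10⁴.
Original = 17.9 μM × 1.20 × 10⁴ = 2.15 × 10⁵ μM = 0.215 M.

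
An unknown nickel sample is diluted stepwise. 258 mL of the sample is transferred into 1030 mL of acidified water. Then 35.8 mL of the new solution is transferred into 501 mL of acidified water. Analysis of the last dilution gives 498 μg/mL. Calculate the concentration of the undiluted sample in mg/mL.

Overall dilution factor = 4.992 × 14.99 = 74.9.
Original = 498 μg/mL × 74.9 = 3.73 × 10⁴ μg/mL = 37.3 mg/mL.

37.3 mg/mL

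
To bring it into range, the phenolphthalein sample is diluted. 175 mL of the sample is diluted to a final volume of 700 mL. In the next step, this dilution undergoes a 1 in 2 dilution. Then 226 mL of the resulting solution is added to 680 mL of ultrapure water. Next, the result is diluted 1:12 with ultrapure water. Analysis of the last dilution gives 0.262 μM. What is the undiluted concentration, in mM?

Overall dilution factor = 4 × 2 × 4.009 × 12 = 385.
Original = 0.262 μM × 385 = 101 μM = 0.101 mM.

0.101 mM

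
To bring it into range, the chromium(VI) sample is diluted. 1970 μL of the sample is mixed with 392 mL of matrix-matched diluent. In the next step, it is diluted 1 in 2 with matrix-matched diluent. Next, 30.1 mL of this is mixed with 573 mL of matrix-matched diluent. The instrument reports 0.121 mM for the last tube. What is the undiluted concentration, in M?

0.970 M

Overall dilution factor = 200.0 × 2 × 20.04 = 8014.
Original = 0.121 mM × 8014 = 970 mM = 0.970 M.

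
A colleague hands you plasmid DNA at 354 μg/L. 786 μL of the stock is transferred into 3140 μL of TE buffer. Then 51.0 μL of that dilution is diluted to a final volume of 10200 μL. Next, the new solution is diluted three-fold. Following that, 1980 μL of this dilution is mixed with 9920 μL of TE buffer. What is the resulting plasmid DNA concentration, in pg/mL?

Overall dilution factor = 4.995 × 200 × 3 × 6.010 = 1.80 × 10⁴.
354 μg/L / 1.80 × 10⁴ = 0.0197 μg/L = 19.7 pg/mL.

19.7 pg/mL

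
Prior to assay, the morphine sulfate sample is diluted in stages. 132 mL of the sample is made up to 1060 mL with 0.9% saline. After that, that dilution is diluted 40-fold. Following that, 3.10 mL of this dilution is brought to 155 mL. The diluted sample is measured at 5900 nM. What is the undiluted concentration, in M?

0.0948 M

Overall dilution factor = 8.030 × 40 × 50 = 1.61 × 10⁴.
Original = 5900 nM × 1.61 × 10⁴ = 9.48 × 10⁷ nM = 0.0948 M.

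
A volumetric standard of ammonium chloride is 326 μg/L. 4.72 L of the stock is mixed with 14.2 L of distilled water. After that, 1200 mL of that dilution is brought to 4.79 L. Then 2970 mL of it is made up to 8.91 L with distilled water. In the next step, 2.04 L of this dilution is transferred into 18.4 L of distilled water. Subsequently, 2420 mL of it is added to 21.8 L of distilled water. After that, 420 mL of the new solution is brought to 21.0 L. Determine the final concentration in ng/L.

Overall dilution factor = 4.008 × 3.992 × 3 × 10.02 × 10.01 × 50 = 2.41 × 10⁵.
326 μg/L / 2.41 × 10⁵ = 1.35 × 10⁻³ μg/L = 1.35 ng/L.

1.35 ng/L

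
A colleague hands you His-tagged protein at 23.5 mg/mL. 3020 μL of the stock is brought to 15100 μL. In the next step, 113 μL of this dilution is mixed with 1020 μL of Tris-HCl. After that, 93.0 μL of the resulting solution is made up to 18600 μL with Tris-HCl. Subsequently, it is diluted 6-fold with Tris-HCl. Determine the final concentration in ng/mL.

Overall dilution factor = 5 × 10.03 × 200 × 6 = 6.02 × 10⁴.
23.5 mg/mL / 6.02 × 10⁴ = 3.91 × 10⁻⁴ mg/mL = 391 ng/mL.

391 ng/mL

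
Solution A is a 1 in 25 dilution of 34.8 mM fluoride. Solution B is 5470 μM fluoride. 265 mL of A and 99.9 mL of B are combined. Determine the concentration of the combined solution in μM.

C_A = 34.8 mM / 25 = 1.39 mM.
C_B = 5470 μM = 5.47 mM.
C_mix = (C_A·V_A + C_B·V_B)/(V_A + V_B) = (1.39×265 + 5.47×99.9) / 364.9 = 2.51 mM = 2510 μM.

2510 μM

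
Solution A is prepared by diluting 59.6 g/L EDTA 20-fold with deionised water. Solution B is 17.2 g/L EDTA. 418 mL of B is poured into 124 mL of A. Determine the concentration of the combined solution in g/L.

13.9 g/L

C_A = 59.6 g/L / 20 = 2.98 g/L.
C_mix = (C_A·V_A + C_B·V_B)/(V_A + V_B) = (2.98×124 + 17.2×418) / 542.0 = 13.9 g/L.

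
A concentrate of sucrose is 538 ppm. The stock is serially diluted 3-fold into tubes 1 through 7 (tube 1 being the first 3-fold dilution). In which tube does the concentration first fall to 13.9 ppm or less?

Tube n has concentration 538 ppm / 3ⁿ.
Need 3ⁿ ≥ 538 ppm / 13.9 ppm = 38.7, so n ≥ 3.33.
First such tube: n = 4.

tube 4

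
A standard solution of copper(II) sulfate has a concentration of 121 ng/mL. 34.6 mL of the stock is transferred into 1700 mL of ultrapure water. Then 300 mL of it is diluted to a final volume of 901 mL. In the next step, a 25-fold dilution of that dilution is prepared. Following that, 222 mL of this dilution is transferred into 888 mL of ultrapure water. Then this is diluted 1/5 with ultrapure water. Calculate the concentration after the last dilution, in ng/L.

1.29 ng/L

Overall dilution factor = 50.13 × 3.003 × 25 × 5 × 5 = 9.41 × 10⁴.
121 ng/mL / 9.41 × 10⁴ = 1.29 × 10⁻³ ng/mL = 1.29 ng/L.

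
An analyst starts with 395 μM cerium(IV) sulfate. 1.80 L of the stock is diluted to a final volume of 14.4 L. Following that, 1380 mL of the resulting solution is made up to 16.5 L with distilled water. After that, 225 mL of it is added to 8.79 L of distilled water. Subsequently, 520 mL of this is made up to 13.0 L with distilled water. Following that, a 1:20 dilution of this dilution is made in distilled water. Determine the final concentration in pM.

206 pM

Overall dilution factor = 8 × 11.96 × 40.07 × 25 × 20 = 1.92 × 10⁶.
395 μM / 1.92 × 10⁶ = 2.06 × 10⁻⁴ μM = 206 pM.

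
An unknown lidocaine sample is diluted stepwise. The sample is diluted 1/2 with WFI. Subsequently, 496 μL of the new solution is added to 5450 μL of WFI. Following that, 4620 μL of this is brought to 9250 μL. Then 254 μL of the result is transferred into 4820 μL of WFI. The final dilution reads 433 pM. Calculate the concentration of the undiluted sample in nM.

415 nM

Overall dilution factor = 2 × 11.99 × 2.002 × 19.98 = 959.
Original = 433 pM × 959 = 4.15 × 10⁵ pM = 415 nM.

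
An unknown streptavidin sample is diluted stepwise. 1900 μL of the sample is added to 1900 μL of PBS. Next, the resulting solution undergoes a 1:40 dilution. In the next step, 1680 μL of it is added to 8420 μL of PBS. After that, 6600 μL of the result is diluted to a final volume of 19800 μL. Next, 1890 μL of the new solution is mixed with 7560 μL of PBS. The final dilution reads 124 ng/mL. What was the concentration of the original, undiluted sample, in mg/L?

895 mg/L

Overall dilution factor = 2 × 40 × 6.012 × 3 × 5 = 7214.
Original = 124 ng/mL × 7214 = 8.95 × 10⁵ ng/mL = 895 mg/L.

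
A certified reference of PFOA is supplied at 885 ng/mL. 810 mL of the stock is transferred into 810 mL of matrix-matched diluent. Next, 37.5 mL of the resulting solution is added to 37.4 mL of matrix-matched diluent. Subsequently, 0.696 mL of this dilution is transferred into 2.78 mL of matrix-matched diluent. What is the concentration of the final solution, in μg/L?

Overall dilution factor = 2 × 1.997 × 4.994 = 20.0.
885 ng/mL / 20.0 = 44.4 ng/mL = 44.4 μg/L.

44.4 μg/L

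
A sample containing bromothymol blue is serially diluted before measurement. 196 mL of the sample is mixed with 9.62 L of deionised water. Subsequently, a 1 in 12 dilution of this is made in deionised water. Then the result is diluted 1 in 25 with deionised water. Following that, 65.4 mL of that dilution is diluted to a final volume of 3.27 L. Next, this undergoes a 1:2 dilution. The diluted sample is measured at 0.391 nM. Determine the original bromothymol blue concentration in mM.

Overall dilution factor = 50.08 × 12 × 25 × 50 × 2 = 1.50 × 10⁶.
Original = 0.391 nM × 1.50 × 10⁶ = 5.87 × 10⁵ nM = 0.587 mM.

0.587 mM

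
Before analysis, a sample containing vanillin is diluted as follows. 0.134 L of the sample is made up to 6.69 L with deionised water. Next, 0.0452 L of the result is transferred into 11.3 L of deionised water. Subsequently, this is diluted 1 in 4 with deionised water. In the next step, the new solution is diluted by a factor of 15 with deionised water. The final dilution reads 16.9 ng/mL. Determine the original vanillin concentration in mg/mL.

Overall dilution factor = 49.93 × 251 × 4 × 15 = 7.52 × 10⁵.
Original = 16.9 ng/mL × 7.52 × 10⁵ = 1.27 × 10⁷ ng/mL = 12.7 mg/mL.

12.7 mg/mL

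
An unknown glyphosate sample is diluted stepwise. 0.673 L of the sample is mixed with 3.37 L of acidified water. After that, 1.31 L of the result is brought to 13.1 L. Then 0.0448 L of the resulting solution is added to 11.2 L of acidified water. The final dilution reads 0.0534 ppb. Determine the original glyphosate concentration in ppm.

Overall dilution factor = 6.007 × 10 × 251 = 1.51 × 10⁴.
Original = 0.0534 ppb × 1.51 × 10⁴ = 805 ppb = 0.805 ppm.

0.805 ppm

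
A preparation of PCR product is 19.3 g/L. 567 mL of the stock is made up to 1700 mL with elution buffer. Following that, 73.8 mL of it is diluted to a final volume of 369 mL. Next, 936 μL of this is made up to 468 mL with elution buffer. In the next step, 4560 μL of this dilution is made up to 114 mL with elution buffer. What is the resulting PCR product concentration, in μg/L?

103 μg/L

Overall dilution factor = 2.998 × 5 × 500 × 25 = 1.87 × 10⁵.
19.3 g/L / 1.87 × 10⁵ = 1.03 × 10⁻⁴ g/L = 103 μg/L.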